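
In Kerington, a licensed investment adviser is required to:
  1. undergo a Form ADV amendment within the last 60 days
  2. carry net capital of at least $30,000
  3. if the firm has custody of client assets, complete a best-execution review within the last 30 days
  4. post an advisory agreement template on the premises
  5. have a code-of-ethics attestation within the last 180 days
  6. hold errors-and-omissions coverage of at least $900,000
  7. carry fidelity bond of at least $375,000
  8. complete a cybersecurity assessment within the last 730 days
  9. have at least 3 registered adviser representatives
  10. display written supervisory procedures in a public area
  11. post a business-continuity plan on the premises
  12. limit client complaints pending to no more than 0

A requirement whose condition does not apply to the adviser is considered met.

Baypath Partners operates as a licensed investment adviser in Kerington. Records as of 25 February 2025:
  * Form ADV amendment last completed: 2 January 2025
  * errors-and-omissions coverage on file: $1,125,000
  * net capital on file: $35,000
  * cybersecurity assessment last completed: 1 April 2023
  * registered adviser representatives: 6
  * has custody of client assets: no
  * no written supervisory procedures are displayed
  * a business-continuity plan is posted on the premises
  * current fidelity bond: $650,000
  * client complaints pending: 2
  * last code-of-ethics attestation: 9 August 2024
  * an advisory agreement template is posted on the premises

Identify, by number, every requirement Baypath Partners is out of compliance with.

5, 10, 12

1. Form ADV amendment 54 days ago vs limit 60 → met
2. net capital $35,000 ≥ $30,000 → met
3. condition 'has custody of client assets' does not hold → requirement n/a → met
4. advisory agreement template present → met
5. code-of-ethics attestation 200 days ago vs limit 180 → not met
6. errors-and-omissions coverage $1,125,000 ≥ $900,000 → met
7. fidelity bond $650,000 ≥ $375,000 → met
8. cybersecurity assessment 696 days ago vs limit 730 → met
9. registered adviser representatives 6 ≥ 3 → met
10. written supervisory procedures absent → not met
11. business-continuity plan present → met
12. client complaints pending 2 > 0 → not met
Not met: 5, 10, 12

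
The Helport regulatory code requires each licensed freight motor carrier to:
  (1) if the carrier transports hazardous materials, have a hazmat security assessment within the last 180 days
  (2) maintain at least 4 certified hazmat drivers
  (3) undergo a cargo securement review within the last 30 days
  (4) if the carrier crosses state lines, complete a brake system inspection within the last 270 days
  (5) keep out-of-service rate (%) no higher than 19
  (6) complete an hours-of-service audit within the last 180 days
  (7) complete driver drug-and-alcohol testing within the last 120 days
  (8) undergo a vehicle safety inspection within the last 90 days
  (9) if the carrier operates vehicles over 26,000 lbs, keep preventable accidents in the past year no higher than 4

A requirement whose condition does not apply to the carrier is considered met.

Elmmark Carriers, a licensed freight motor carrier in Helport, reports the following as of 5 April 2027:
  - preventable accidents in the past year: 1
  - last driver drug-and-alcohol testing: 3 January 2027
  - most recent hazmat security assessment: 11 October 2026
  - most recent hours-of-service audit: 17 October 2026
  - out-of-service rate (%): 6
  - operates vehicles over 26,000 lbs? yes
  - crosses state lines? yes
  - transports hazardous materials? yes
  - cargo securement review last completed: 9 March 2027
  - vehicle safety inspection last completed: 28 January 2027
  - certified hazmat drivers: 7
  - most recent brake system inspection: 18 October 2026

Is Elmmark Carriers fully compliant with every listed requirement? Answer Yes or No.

Yes

1. condition 'transports hazardous materials' holds; hazmat security assessment 176 days ago vs limit 180 → met
2. certified hazmat drivers 7 ≥ 4 → met
3. cargo securement review 27 days ago vs limit 30 → met
4. condition 'crosses state lines' holds; brake system inspection 169 days ago vs limit 270 → met
5. out-of-service rate (%) 6 ≤ 19 → met
6. hours-of-service audit 170 days ago vs limit 180 → met
7. driver drug-and-alcohol testing 92 days ago vs limit 120 → met
8. vehicle safety inspection 67 days ago vs limit 90 → met
9. condition 'operates vehicles over 26,000 lbs' holds; preventable accidents in the past year 1 ≤ 4 → met
All met.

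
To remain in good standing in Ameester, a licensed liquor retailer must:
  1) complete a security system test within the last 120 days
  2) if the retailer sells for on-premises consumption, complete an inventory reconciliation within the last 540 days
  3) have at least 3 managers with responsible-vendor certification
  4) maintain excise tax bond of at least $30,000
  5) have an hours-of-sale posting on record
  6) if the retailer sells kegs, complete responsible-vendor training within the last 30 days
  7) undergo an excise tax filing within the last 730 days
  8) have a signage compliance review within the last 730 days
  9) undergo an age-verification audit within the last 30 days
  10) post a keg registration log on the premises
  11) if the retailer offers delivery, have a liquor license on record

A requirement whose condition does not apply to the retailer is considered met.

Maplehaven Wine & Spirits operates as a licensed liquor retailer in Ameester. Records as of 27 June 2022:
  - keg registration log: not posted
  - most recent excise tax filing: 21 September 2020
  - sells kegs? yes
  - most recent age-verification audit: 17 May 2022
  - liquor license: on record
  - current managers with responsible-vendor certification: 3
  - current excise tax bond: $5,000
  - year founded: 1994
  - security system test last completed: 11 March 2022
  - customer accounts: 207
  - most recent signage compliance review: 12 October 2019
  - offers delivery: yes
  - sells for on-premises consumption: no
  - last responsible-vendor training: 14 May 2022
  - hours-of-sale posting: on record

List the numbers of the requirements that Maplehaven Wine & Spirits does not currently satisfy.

1. security system test 108 days ago vs limit 120 → met
2. condition 'sells for on-premises consumption' does not hold → requirement n/a → met
3. managers with responsible-vendor certification 3 ≥ 3 → met
4. excise tax bond $5,000 < $30,000 → not met
5. hours-of-sale posting present → met
6. condition 'sells kegs' holds; responsible-vendor training 44 days ago vs limit 30 → not met
7. excise tax filing 644 days ago vs limit 730 → met
8. signage compliance review 989 days ago vs limit 730 → not met
9. age-verification audit 41 days ago vs limit 30 → not met
10. keg registration log absent → not met
11. condition 'offers delivery' holds; liquor license present → met
Not met: 4, 6, 8, 9, 10

4, 6, 8, 9, 10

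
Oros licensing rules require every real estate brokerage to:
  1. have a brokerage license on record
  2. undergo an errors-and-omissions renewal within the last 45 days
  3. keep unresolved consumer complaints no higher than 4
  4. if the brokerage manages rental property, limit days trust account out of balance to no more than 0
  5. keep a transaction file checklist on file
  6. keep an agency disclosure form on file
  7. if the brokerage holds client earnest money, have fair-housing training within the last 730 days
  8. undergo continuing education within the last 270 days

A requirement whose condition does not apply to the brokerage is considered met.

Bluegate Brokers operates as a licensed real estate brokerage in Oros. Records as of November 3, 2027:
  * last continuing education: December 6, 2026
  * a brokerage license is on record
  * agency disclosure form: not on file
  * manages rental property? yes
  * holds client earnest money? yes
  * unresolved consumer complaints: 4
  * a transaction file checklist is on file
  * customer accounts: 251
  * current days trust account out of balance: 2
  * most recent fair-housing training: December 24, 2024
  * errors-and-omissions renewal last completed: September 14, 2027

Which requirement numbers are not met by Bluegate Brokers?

1. brokerage license present → met
2. errors-and-omissions renewal 50 days ago vs limit 45 → not met
3. unresolved consumer complaints 4 ≤ 4 → met
4. condition 'manages rental property' holds; days trust account out of balance 2 > 0 → not met
5. transaction file checklist present → met
6. agency disclosure form absent → not met
7. condition 'holds client earnest money' holds; fair-housing training 1044 days ago vs limit 730 → not met
8. continuing education 332 days ago vs limit 270 → not met
Not met: 2, 4, 6, 7, 8

2, 4, 6, 7, 8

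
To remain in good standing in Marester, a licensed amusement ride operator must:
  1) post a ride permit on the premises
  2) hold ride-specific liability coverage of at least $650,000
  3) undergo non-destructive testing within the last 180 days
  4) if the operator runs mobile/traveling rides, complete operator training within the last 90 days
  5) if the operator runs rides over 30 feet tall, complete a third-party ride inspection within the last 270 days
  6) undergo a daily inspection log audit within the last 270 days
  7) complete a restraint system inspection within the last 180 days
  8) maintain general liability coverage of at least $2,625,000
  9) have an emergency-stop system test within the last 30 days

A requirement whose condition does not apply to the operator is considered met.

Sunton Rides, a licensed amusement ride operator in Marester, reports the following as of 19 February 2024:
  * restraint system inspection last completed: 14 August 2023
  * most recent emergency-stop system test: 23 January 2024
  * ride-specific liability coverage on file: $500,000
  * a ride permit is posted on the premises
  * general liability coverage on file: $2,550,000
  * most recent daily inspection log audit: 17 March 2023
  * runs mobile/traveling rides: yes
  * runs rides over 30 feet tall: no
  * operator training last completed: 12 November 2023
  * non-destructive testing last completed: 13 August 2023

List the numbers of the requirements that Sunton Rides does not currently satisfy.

2, 3, 4, 6, 7, 8

1. ride permit present → met
2. ride-specific liability coverage $500,000 < $650,000 → not met
3. non-destructive testing 190 days ago vs limit 180 → not met
4. condition 'runs mobile/traveling rides' holds; operator training 99 days ago vs limit 90 → not met
5. condition 'runs rides over 30 feet tall' does not hold → requirement n/a → met
6. daily inspection log audit 339 days ago vs limit 270 → not met
7. restraint system inspection 189 days ago vs limit 180 → not met
8. general liability coverage $2,550,000 < $2,625,000 → not met
9. emergency-stop system test 27 days ago vs limit 30 → met
Not met: 2, 3, 4, 6, 7, 8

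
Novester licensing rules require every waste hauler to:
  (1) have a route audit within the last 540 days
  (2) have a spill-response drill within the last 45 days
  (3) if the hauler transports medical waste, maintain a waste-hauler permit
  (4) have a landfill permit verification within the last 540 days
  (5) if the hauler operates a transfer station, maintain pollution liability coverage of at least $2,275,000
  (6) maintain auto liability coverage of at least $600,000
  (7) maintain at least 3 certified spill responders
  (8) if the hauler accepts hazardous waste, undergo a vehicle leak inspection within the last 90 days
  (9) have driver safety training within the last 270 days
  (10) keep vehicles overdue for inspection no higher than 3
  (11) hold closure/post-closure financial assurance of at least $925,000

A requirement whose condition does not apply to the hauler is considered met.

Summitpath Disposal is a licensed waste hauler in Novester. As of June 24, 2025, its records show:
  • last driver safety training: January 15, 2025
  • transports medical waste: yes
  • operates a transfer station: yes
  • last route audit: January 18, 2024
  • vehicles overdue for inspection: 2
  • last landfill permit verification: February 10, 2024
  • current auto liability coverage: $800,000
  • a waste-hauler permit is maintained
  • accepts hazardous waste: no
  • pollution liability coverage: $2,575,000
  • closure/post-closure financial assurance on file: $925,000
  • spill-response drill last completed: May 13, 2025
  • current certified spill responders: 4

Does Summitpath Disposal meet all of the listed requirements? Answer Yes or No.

Yes

1. route audit 523 days ago vs limit 540 → met
2. spill-response drill 42 days ago vs limit 45 → met
3. condition 'transports medical waste' holds; waste-hauler permit present → met
4. landfill permit verification 500 days ago vs limit 540 → met
5. condition 'operates a transfer station' holds; pollution liability coverage $2,575,000 ≥ $2,275,000 → met
6. auto liability coverage $800,000 ≥ $600,000 → met
7. certified spill responders 4 ≥ 3 → met
8. condition 'accepts hazardous waste' does not hold → requirement n/a → met
9. driver safety training 160 days ago vs limit 270 → met
10. vehicles overdue for inspection 2 ≤ 3 → met
11. closure/post-closure financial assurance $925,000 ≥ $925,000 → met
All met.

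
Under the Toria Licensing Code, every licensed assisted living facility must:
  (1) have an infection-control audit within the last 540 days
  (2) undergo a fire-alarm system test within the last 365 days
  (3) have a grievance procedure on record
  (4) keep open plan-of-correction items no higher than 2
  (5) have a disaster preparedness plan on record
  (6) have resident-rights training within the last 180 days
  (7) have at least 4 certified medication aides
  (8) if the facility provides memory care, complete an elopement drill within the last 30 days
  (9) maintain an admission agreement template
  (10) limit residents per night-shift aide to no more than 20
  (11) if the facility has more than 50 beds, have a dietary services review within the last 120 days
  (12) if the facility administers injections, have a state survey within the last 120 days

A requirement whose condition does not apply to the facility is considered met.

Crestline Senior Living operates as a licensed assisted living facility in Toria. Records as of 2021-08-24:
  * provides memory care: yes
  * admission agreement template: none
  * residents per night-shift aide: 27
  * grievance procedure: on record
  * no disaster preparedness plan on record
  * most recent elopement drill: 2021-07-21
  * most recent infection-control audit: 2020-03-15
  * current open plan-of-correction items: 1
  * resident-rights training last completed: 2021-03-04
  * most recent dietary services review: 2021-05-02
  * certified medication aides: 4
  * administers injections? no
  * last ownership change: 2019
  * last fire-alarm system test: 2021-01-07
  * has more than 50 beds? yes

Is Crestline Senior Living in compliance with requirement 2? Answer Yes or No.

2. fire-alarm system test 229 days ago vs limit 365 → met

Yes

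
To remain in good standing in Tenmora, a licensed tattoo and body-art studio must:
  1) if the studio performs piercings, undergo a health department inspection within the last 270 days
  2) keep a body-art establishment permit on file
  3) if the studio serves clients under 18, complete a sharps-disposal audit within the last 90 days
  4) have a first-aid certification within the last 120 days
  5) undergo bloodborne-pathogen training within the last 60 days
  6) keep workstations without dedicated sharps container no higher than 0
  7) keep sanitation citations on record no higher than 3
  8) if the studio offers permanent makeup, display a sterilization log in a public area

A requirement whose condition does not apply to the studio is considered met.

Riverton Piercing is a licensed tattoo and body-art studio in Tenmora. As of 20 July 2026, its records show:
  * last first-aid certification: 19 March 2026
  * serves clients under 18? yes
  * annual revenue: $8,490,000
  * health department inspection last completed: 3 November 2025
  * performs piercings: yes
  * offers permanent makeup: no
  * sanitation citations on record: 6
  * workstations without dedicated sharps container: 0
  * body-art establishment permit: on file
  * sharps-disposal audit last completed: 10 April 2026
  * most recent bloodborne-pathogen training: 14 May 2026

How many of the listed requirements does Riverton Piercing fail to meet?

1. condition 'performs piercings' holds; health department inspection 259 days ago vs limit 270 → met
2. body-art establishment permit present → met
3. condition 'serves clients under 18' holds; sharps-disposal audit 101 days ago vs limit 90 → not met
4. first-aid certification 123 days ago vs limit 120 → not met
5. bloodborne-pathogen training 67 days ago vs limit 60 → not met
6. workstations without dedicated sharps container 0 ≤ 0 → met
7. sanitation citations on record 6 > 3 → not met
8. condition 'offers permanent makeup' does not hold → requirement n/a → met
Not met: 4 of 8

4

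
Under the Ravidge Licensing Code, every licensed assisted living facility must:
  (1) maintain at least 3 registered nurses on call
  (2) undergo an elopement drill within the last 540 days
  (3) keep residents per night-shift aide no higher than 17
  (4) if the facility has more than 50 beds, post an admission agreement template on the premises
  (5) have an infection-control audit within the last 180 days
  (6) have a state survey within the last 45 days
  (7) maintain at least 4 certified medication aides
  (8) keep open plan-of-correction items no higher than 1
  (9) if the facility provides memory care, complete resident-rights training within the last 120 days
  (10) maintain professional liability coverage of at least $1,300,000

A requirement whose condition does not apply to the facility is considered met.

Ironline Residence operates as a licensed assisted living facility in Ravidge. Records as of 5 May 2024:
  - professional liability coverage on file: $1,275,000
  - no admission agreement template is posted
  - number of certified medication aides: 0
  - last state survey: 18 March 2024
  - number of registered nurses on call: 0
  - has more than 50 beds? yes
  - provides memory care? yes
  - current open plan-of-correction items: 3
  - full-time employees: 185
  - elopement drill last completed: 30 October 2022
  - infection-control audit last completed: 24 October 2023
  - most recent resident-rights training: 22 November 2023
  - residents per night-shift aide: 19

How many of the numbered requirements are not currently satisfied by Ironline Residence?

1. registered nurses on call 0 < 3 → not met
2. elopement drill 553 days ago vs limit 540 → not met
3. residents per night-shift aide 19 > 17 → not met
4. condition 'has more than 50 beds' holds; admission agreement template absent → not met
5. infection-control audit 194 days ago vs limit 180 → not met
6. state survey 48 days ago vs limit 45 → not met
7. certified medication aides 0 < 4 → not met
8. open plan-of-correction items 3 > 1 → not met
9. condition 'provides memory care' holds; resident-rights training 165 days ago vs limit 120 → not met
10. professional liability coverage $1,275,000 < $1,300,000 → not met
Not met: 10 of 10

10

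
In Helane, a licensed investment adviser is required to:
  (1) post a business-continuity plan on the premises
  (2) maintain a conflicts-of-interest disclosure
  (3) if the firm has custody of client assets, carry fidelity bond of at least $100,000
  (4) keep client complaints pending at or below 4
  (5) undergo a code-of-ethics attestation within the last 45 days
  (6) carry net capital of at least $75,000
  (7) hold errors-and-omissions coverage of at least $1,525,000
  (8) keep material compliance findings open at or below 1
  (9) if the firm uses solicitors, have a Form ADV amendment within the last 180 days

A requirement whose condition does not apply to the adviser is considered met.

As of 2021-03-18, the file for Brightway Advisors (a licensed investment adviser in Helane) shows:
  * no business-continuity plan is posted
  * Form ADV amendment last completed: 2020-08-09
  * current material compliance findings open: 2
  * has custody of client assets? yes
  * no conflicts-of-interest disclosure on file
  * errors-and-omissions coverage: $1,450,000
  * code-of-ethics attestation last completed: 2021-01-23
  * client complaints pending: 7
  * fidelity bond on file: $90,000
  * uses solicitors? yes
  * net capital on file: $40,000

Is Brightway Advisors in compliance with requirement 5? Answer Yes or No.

5. code-of-ethics attestation 54 days ago vs limit 45 → not met

No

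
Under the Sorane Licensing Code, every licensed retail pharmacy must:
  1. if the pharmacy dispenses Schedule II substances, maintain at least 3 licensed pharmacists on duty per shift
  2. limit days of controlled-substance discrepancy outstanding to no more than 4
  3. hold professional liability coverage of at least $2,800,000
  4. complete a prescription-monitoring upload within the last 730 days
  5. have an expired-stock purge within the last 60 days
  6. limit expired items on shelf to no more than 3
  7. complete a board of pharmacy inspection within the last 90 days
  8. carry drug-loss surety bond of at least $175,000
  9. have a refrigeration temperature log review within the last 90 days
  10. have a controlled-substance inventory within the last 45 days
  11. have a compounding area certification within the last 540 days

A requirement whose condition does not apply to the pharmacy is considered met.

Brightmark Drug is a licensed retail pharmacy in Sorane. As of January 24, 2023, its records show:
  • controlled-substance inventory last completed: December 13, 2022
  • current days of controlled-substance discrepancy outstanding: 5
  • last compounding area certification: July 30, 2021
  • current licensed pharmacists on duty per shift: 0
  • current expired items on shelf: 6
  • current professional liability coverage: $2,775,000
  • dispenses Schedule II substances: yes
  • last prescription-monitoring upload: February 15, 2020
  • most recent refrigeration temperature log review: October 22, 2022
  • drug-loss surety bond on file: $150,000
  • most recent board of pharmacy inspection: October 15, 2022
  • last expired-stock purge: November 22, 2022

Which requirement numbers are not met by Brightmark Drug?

1, 2, 3, 4, 5, 6, 7, 8, 9, 11

1. condition 'dispenses Schedule II substances' holds; licensed pharmacists on duty per shift 0 < 3 → not met
2. days of controlled-substance discrepancy outstanding 5 > 4 → not met
3. professional liability coverage $2,775,000 < $2,800,000 → not met
4. prescription-monitoring upload 1074 days ago vs limit 730 → not met
5. expired-stock purge 63 days ago vs limit 60 → not met
6. expired items on shelf 6 > 3 → not met
7. board of pharmacy inspection 101 days ago vs limit 90 → not met
8. drug-loss surety bond $150,000 < $175,000 → not met
9. refrigeration temperature log review 94 days ago vs limit 90 → not met
10. controlled-substance inventory 42 days ago vs limit 45 → met
11. compounding area certification 543 days ago vs limit 540 → not met
Not met: 1, 2, 3, 4, 5, 6, 7, 8, 9, 11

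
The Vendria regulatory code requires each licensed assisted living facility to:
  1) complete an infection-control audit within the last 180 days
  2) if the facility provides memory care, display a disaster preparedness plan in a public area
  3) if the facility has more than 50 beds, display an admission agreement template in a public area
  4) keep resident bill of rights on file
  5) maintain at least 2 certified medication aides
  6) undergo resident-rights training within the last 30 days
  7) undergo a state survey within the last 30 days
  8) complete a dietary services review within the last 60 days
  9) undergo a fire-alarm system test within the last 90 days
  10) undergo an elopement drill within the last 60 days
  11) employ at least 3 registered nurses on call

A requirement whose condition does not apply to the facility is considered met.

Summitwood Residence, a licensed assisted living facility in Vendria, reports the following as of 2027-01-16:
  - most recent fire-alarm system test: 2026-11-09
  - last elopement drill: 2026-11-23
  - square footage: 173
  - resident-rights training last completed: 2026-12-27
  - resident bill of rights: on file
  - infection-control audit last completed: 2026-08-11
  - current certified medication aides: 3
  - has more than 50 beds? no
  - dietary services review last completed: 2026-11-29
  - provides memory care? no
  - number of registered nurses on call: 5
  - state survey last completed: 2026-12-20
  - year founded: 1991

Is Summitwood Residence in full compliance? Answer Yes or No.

Yes

1. infection-control audit 158 days ago vs limit 180 → met
2. condition 'provides memory care' does not hold → requirement n/a → met
3. condition 'has more than 50 beds' does not hold → requirement n/a → met
4. resident bill of rights present → met
5. certified medication aides 3 ≥ 2 → met
6. resident-rights training 20 days ago vs limit 30 → met
7. state survey 27 days ago vs limit 30 → met
8. dietary services review 48 days ago vs limit 60 → met
9. fire-alarm system test 68 days ago vs limit 90 → met
10. elopement drill 54 days ago vs limit 60 → met
11. registered nurses on call 5 ≥ 3 → met
All met.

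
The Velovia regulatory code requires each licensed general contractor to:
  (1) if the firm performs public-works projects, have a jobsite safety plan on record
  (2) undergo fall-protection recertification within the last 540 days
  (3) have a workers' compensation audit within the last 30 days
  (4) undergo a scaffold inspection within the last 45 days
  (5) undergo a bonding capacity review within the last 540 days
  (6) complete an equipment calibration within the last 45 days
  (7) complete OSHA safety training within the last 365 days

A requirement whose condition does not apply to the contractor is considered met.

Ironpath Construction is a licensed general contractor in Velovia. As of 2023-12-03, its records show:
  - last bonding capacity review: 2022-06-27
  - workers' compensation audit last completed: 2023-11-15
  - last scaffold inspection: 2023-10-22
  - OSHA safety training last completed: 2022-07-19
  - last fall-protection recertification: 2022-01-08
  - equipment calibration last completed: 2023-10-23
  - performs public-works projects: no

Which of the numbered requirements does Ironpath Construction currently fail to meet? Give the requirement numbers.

2, 7

1. condition 'performs public-works projects' does not hold → requirement n/a → met
2. fall-protection recertification 694 days ago vs limit 540 → not met
3. workers' compensation audit 18 days ago vs limit 30 → met
4. scaffold inspection 42 days ago vs limit 45 → met
5. bonding capacity review 524 days ago vs limit 540 → met
6. equipment calibration 41 days ago vs limit 45 → met
7. OSHA safety training 502 days ago vs limit 365 → not met
Not met: 2, 7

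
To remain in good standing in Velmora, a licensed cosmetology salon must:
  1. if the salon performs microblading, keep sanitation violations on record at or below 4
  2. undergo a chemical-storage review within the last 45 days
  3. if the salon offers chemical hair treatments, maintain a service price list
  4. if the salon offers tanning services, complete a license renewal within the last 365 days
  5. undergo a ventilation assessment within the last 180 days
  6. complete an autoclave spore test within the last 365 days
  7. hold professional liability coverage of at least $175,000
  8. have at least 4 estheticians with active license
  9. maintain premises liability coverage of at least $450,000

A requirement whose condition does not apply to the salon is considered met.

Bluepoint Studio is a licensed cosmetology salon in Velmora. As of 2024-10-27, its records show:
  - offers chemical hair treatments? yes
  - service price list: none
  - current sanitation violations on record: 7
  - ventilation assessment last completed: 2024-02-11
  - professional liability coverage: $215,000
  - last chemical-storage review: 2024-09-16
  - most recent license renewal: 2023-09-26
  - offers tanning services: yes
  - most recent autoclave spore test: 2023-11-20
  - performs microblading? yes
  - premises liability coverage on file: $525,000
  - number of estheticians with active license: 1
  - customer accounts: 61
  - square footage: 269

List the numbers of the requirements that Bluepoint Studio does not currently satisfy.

1, 3, 4, 5, 8

1. condition 'performs microblading' holds; sanitation violations on record 7 > 4 → not met
2. chemical-storage review 41 days ago vs limit 45 → met
3. condition 'offers chemical hair treatments' holds; service price list absent → not met
4. condition 'offers tanning services' holds; license renewal 397 days ago vs limit 365 → not met
5. ventilation assessment 259 days ago vs limit 180 → not met
6. autoclave spore test 342 days ago vs limit 365 → met
7. professional liability coverage $215,000 ≥ $175,000 → met
8. estheticians with active license 1 < 4 → not met
9. premises liability coverage $525,000 ≥ $450,000 → met
Not met: 1, 3, 4, 5, 8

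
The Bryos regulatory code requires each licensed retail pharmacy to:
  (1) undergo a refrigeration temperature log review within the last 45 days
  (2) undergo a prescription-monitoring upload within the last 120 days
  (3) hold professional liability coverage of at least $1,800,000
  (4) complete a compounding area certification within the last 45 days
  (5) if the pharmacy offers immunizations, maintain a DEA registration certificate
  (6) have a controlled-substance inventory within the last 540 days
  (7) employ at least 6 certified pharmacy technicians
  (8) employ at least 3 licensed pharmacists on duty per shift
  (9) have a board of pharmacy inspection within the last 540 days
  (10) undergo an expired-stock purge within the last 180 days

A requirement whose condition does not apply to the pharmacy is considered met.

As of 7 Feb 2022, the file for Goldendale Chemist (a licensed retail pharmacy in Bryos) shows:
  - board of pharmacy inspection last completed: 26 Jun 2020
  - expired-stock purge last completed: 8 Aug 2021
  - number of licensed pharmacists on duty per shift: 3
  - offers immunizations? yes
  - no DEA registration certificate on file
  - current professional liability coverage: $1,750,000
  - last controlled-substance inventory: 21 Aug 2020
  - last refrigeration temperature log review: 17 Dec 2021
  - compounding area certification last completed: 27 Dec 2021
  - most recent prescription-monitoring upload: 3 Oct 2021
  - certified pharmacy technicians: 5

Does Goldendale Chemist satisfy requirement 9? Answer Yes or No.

9. board of pharmacy inspection 591 days ago vs limit 540 → not met

No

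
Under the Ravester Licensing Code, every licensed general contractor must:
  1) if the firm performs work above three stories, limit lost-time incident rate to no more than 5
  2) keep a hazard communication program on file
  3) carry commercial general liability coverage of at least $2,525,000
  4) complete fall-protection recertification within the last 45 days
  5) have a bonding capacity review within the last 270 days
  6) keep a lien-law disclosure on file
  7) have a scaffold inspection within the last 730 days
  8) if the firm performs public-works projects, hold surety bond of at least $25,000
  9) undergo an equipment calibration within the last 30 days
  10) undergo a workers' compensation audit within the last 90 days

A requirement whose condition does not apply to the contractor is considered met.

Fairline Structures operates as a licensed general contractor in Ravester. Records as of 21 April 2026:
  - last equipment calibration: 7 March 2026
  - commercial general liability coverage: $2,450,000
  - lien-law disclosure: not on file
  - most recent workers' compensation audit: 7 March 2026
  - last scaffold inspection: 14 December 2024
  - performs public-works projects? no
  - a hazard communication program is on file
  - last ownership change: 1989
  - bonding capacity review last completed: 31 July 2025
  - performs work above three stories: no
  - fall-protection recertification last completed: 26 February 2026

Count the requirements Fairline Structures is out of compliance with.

4

1. condition 'performs work above three stories' does not hold → requirement n/a → met
2. hazard communication program present → met
3. commercial general liability coverage $2,450,000 < $2,525,000 → not met
4. fall-protection recertification 54 days ago vs limit 45 → not met
5. bonding capacity review 264 days ago vs limit 270 → met
6. lien-law disclosure absent → not met
7. scaffold inspection 493 days ago vs limit 730 → met
8. condition 'performs public-works projects' does not hold → requirement n/a → met
9. equipment calibration 45 days ago vs limit 30 → not met
10. workers' compensation audit 45 days ago vs limit 90 → met
Not met: 4 of 10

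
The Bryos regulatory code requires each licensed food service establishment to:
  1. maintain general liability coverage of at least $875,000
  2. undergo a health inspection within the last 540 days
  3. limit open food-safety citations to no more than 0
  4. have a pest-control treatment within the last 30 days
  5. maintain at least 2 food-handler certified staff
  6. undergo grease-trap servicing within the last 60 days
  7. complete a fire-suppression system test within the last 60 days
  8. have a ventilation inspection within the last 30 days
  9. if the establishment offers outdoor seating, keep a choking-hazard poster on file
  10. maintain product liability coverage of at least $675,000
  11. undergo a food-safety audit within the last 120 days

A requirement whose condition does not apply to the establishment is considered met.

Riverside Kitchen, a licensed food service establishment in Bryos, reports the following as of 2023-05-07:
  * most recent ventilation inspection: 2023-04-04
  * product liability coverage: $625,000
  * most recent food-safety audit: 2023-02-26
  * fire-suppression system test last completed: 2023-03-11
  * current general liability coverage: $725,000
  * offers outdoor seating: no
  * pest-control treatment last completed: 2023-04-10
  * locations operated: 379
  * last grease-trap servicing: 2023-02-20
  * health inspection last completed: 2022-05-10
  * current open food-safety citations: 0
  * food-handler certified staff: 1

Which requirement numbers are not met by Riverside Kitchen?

1. general liability coverage $725,000 < $875,000 → not met
2. health inspection 362 days ago vs limit 540 → met
3. open food-safety citations 0 ≤ 0 → met
4. pest-control treatment 27 days ago vs limit 30 → met
5. food-handler certified staff 1 < 2 → not met
6. grease-trap servicing 76 days ago vs limit 60 → not met
7. fire-suppression system test 57 days ago vs limit 60 → met
8. ventilation inspection 33 days ago vs limit 30 → not met
9. condition 'offers outdoor seating' does not hold → requirement n/a → met
10. product liability coverage $625,000 < $675,000 → not met
11. food-safety audit 70 days ago vs limit 120 → met
Not met: 1, 5, 6, 8, 10

1, 5, 6, 8, 10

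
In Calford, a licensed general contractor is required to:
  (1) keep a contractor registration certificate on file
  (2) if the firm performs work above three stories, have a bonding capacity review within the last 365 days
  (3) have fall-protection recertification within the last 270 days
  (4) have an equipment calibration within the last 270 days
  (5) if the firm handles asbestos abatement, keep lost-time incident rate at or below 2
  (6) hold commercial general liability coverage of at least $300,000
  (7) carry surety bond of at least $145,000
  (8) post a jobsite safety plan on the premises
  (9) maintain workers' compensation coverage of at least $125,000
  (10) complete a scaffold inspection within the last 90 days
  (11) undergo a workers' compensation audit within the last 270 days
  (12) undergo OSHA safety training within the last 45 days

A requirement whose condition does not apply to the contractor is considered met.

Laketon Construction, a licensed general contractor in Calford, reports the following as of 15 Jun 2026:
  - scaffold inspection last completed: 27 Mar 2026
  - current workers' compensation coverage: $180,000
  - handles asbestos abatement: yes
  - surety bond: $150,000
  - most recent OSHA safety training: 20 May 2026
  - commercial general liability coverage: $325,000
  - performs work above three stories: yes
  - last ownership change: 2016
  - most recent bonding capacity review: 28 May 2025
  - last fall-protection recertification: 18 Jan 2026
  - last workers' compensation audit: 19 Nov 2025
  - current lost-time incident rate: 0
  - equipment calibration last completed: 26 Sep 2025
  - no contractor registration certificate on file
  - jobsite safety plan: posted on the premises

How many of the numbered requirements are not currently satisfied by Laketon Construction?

2

1. contractor registration certificate absent → not met
2. condition 'performs work above three stories' holds; bonding capacity review 383 days ago vs limit 365 → not met
3. fall-protection recertification 148 days ago vs limit 270 → met
4. equipment calibration 262 days ago vs limit 270 → met
5. condition 'handles asbestos abatement' holds; lost-time incident rate 0 ≤ 2 → met
6. commercial general liability coverage $325,000 ≥ $300,000 → met
7. surety bond $150,000 ≥ $145,000 → met
8. jobsite safety plan present → met
9. workers' compensation coverage $180,000 ≥ $125,000 → met
10. scaffold inspection 80 days ago vs limit 90 → met
11. workers' compensation audit 208 days ago vs limit 270 → met
12. OSHA safety training 26 days ago vs limit 45 → met
Not met: 2 of 12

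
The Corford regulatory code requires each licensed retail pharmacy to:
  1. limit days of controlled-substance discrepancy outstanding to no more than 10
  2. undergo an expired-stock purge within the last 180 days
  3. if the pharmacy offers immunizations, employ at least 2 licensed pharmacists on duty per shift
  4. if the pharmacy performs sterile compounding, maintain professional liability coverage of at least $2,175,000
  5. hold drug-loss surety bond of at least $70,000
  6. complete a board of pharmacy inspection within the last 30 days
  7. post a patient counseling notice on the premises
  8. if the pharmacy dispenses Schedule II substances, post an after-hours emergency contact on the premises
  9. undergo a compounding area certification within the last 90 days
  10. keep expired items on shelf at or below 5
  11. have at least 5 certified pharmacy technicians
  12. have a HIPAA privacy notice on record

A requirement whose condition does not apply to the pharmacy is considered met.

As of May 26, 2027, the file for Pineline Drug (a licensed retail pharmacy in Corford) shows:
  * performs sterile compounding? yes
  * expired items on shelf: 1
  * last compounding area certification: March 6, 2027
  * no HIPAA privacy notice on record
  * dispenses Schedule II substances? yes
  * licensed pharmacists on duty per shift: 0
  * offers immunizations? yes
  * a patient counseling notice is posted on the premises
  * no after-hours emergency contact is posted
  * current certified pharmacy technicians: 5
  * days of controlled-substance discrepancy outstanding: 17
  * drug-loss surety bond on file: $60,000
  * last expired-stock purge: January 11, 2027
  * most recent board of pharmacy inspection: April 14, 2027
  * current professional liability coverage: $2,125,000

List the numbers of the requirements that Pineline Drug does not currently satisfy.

1, 3, 4, 5, 6, 8, 12

1. days of controlled-substance discrepancy outstanding 17 > 10 → not met
2. expired-stock purge 135 days ago vs limit 180 → met
3. condition 'offers immunizations' holds; licensed pharmacists on duty per shift 0 < 2 → not met
4. condition 'performs sterile compounding' holds; professional liability coverage $2,125,000 < $2,175,000 → not met
5. drug-loss surety bond $60,000 < $70,000 → not met
6. board of pharmacy inspection 42 days ago vs limit 30 → not met
7. patient counseling notice present → met
8. condition 'dispenses Schedule II substances' holds; after-hours emergency contact absent → not met
9. compounding area certification 81 days ago vs limit 90 → met
10. expired items on shelf 1 ≤ 5 → met
11. certified pharmacy technicians 5 ≥ 5 → met
12. HIPAA privacy notice absent → not met
Not met: 1, 3, 4, 5, 6, 8, 12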